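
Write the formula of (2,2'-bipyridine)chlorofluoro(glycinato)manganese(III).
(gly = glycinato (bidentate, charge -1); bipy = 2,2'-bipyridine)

[Mn(bipy)ClF(gly)]

Ligands: 1 glycinato (gly, -1), 1 fluoro (F, -1), 1 chloro (Cl, -1), 1 2,2'-bipyridine (bipy, neutral). Ligand charge sum = -3.
With Mn in oxidation state +3, the complex ion is [Mn...].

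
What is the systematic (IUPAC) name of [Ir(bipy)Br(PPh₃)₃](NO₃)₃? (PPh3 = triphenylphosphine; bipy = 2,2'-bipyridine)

(2,2'-bipyridine)bromotris(triphenylphosphine)iridium(IV) nitrate

The 3 nitrate counter-ions carry a total charge of -3, so each complex ion is 3+.
Ligand charges: 3×triphenylphosphine (neutral), 1×bromo (-1 each), 1×2,2'-bipyridine (neutral); total -1. So Ir + (-1) = 3+, giving Ir = +4.
Ligands are named alphabetically: bipyridine before bromo before triphenylphosphine.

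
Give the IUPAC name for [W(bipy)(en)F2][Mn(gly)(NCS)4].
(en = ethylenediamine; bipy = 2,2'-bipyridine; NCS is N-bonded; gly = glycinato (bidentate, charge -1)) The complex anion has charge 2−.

(2,2'-bipyridine)(ethylenediamine)difluorotungsten(IV) (glycinato)tetraisothiocyanatomanganate(III)

Both ions are complex: the cation is named first with the plain metal name, the anion second with the -ate form; each ion's ligands are alphabetised independently.
The complex anion is given as 2−; its ligand charges sum to -5, so Mn = +3.
A 1:1 salt means the cation carries the equal and opposite charge, 2+.
Cation: ligand charges sum to -2; for the ion to be 2+, W = +4.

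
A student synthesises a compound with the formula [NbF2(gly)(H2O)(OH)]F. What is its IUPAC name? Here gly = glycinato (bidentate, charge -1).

The 1 fluoride counter-ion carries a total charge of -1, so each complex ion is 1+.
Ligand charges: 2×fluoro (-1 each), 1×hydroxo (-1 each), 1×aqua (neutral), 1×glycinato (-1 each); total -4. So Nb + (-4) = 1+, giving Nb = +5.
Ligands are named alphabetically: aqua before fluoro before glycinato before hydroxo.

aquadifluoro(glycinato)hydroxoniobium(V) fluoride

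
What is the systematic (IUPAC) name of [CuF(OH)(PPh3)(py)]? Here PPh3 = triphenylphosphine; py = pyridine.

There is no counter-ion, so the complex is neutral overall.
Ligand charges: 1×triphenylphosphine (neutral), 1×pyridine (neutral), 1×hydroxo (-1 each), 1×fluoro (-1 each); total -2. So Cu + (-2) = 0, giving Cu = +2.
Ligands are named alphabetically: fluoro before hydroxo before pyridine before triphenylphosphine.

fluorohydroxo(pyridine)(triphenylphosphine)copper(II)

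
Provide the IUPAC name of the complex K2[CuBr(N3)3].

potassium triazidobromocuprate(II)

The 2 potassium counter-ions carry a total charge of +2, so each complex ion is 2−.
Ligand charges: 1×bromo (-1 each), 3×azido (-1 each); total -4. So Cu + (-4) = 2−, giving Cu = +2.
The complex ion is anionic, so copper takes the -ate form cuprate(II).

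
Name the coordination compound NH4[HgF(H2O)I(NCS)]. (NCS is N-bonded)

The 1 ammonium counter-ion carries a total charge of +1, so each complex ion is 1−.
Ligand charges: 1×isothiocyanato (-1 each), 1×aqua (neutral), 1×iodo (-1 each), 1×fluoro (-1 each); total -3. So Hg + (-3) = 1−, giving Hg = +2.
The complex ion is anionic, so mercury takes the -ate form mercurate(II).

ammonium aquafluoroiodoisothiocyanatomercurate(II)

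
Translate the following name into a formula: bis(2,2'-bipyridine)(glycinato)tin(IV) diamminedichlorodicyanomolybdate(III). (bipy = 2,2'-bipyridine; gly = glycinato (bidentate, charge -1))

Cation [Sn…]: ligand charges -1, Sn(IV) ⇒ ion charge 3+.
Anion [Mo…]: ligand charges -4, Mo(III) ⇒ ion charge 1−.
One 3+ cation requires 3 of the 1− anion.

[Sn(bipy)2(gly)][MoCl2(CN)2(NH3)2]3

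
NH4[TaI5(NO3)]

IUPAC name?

The 1 ammonium counter-ion carries a total charge of +1, so each complex ion is 1−.
Ligand charges: 5×iodo (-1 each), 1×nitrato (-1 each); total -6. So Ta + (-6) = 1−, giving Ta = +5.
The complex ion is anionic, so tantalum takes the -ate form tantalate(V).

ammonium pentaiodonitratotantalate(V)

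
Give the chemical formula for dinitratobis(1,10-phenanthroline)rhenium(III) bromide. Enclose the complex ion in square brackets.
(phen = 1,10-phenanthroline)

Ligands: 2 nitrato (NO3, -1), 2 1,10-phenanthroline (phen, neutral). Ligand charge sum = -2.
With Re in oxidation state +3, the complex ion is [Re...]^1+.
Charge balance with bromide (-1) requires 1 complex ion per 1 bromide.

[Re(NO3)2(phen)2]Br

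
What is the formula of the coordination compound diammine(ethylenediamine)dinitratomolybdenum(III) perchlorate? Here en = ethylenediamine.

[Mo(en)(NH3)2(NO3)2]ClO4

Ligands: 2 ammine (NH3, neutral), 1 ethylenediamine (en, neutral), 2 nitrato (NO3, -1). Ligand charge sum = -2.
With Mo in oxidation state +3, the complex ion is [Mo...]^1+.
Charge balance with perchlorate (-1) requires 1 complex ion per 1 perchlorate.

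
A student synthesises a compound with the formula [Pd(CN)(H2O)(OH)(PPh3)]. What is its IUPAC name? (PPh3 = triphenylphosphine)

There is no counter-ion, so the complex is neutral overall.
Ligand charges: 1×triphenylphosphine (neutral), 1×aqua (neutral), 1×cyano (-1 each), 1×hydroxo (-1 each); total -2. So Pd + (-2) = 0, giving Pd = +2.
Ligands are named alphabetically: aqua before cyano before hydroxo before triphenylphosphine.

aquacyanohydroxo(triphenylphosphine)palladium(II)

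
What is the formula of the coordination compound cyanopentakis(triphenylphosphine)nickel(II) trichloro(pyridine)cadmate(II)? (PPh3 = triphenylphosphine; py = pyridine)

Cation [Ni…]: ligand charges -1, Ni(II) ⇒ ion charge 1+.
Anion [Cd…]: ligand charges -3, Cd(II) ⇒ ion charge 1−.

[Ni(CN)(PPh3)5][CdCl3(py)]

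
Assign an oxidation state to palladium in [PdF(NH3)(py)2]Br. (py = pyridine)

1 bromide outside the brackets (-1 each) → the complex ion is 1+.
Ligand charges: 1×NH3 neutral; 2×py neutral; 1×F = -1; sum -1.
Pd + (-1) = 1+ ⇒ Pd is +2.

+2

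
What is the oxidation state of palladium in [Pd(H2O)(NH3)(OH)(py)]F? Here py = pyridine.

+2

1 fluoride outside the brackets (-1 each) → the complex ion is 1+.
Ligand charges: 1×NH3 neutral; 1×OH = -1; 1×H2O neutral; 1×py neutral; sum -1.
Pd + (-1) = 1+ ⇒ Pd is +2.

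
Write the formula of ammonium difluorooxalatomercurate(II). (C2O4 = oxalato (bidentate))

Ligands: 1 oxalato (C2O4, -2), 2 fluoro (F, -1). Ligand charge sum = -4.
With Hg in oxidation state +2, the complex ion is [Hg...]^2−.
Charge balance with ammonium (+1) requires 1 complex ion per 2 ammonium.

(NH4)2[Hg(C2O4)F2]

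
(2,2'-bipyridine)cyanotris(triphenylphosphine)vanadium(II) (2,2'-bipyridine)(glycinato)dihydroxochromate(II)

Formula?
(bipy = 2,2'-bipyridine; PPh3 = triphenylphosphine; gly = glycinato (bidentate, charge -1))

[V(bipy)(CN)(PPh3)3][Cr(bipy)(gly)(OH)2]

Cation [V…]: ligand charges -1, V(II) ⇒ ion charge 1+.
Anion [Cr…]: ligand charges -3, Cr(II) ⇒ ion charge 1−.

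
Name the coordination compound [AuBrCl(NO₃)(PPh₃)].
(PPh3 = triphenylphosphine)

There is no counter-ion, so the complex is neutral overall.
Ligand charges: 1×chloro (-1 each), 1×triphenylphosphine (neutral), 1×nitrato (-1 each), 1×bromo (-1 each); total -3. So Au + (-3) = 0, giving Au = +3.
Ligands are named alphabetically: bromo before chloro before nitrato before triphenylphosphine.

bromochloronitrato(triphenylphosphine)gold(III)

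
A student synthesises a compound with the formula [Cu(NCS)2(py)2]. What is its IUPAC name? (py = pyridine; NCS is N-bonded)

There is no counter-ion, so the complex is neutral overall.
Ligand charges: 2×pyridine (neutral), 2×isothiocyanato (-1 each); total -2. So Cu + (-2) = 0, giving Cu = +2.
Ligands are named alphabetically: isothiocyanato before pyridine.

diisothiocyanatobis(pyridine)copper(II)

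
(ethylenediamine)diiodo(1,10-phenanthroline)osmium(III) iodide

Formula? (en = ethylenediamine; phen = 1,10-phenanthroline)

[Os(en)I2(phen)]I

Ligands: 2 iodo (I, -1), 1 ethylenediamine (en, neutral), 1 1,10-phenanthroline (phen, neutral). Ligand charge sum = -2.
With Os in oxidation state +3, the complex ion is [Os...]^1+.
Charge balance with iodide (-1) requires 1 complex ion per 1 iodide.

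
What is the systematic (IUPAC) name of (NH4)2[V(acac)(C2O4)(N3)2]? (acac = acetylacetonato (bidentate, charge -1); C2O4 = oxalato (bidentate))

ammonium (acetylacetonato)diazidooxalatovanadate(III)

The 2 ammonium counter-ions carry a total charge of +2, so each complex ion is 2−.
Ligand charges: 1×acetylacetonato (-1 each), 1×oxalato (-2 each), 2×azido (-1 each); total -5. So V + (-5) = 2−, giving V = +3.
Ligands are named alphabetically: acetylacetonato before azido before oxalato.
The complex ion is anionic, so vanadium takes the -ate form vanadate(III).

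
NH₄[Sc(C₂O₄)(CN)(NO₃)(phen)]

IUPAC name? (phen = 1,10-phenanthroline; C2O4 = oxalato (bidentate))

ammonium cyanonitratooxalato(1,10-phenanthroline)scandate(III)

The 1 ammonium counter-ion carries a total charge of +1, so each complex ion is 1−.
Ligand charges: 1×1,10-phenanthroline (neutral), 1×cyano (-1 each), 1×nitrato (-1 each), 1×oxalato (-2 each); total -4. So Sc + (-4) = 1−, giving Sc = +3.
The complex ion is anionic, so scandium takes the -ate form scandate(III).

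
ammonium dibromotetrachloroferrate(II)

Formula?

(NH4)4[FeBr2Cl4]

Ligands: 4 chloro (Cl, -1), 2 bromo (Br, -1). Ligand charge sum = -6.
With Fe in oxidation state +2, the complex ion is [Fe...]^4−.
Charge balance with ammonium (+1) requires 1 complex ion per 4 ammonium.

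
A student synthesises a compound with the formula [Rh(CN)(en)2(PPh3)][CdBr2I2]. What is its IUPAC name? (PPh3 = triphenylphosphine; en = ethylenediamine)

cyanobis(ethylenediamine)(triphenylphosphine)rhodium(III) dibromodiiodocadmate(II)

Both ions are complex: the cation is named first with the plain metal name, the anion second with the -ate form; each ion's ligands are alphabetised independently.
Cadmium is always +2 in its complexes; the anion's ligand charges sum to -4, so the complex anion is 2−.
A 1:1 salt means the cation carries the equal and opposite charge, 2+.
Cation: ligand charges sum to -1; for the ion to be 2+, Rh = +3.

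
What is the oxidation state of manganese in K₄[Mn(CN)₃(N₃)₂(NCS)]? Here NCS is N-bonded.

4 potassium outside the brackets (+1 each) → the complex ion is 4−.
Ligand charges: 2×N3 = -2; 1×NCS = -1; 3×CN = -3; sum -6.
Mn + (-6) = 4− ⇒ Mn is +2.

+2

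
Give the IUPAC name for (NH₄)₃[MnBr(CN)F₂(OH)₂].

ammonium bromocyanodifluorodihydroxomanganate(III)

The 3 ammonium counter-ions carry a total charge of +3, so each complex ion is 3−.
Ligand charges: 1×cyano (-1 each), 2×hydroxo (-1 each), 1×bromo (-1 each), 2×fluoro (-1 each); total -6. So Mn + (-6) = 3−, giving Mn = +3.
Ligands are named alphabetically: bromo before cyano before fluoro before hydroxo.
The complex ion is anionic, so manganese takes the -ate form manganate(III).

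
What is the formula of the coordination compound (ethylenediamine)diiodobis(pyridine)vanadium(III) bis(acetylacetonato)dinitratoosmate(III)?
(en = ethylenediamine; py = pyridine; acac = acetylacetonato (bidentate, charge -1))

Cation [V…]: ligand charges -2, V(III) ⇒ ion charge 1+.
Anion [Os…]: ligand charges -4, Os(III) ⇒ ion charge 1−.
One 1+ cation balances one 1− anion.

[V(en)I2(py)2][Os(acac)2(NO3)2]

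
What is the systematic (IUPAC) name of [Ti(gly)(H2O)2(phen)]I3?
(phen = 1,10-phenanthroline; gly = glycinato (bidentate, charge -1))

The 3 iodide counter-ions carry a total charge of -3, so each complex ion is 3+.
Ligand charges: 2×aqua (neutral), 1×1,10-phenanthroline (neutral), 1×glycinato (-1 each); total -1. So Ti + (-1) = 3+, giving Ti = +4.
Ligands are named alphabetically: aqua before glycinato before phenanthroline.

diaqua(glycinato)(1,10-phenanthroline)titanium(IV) iodide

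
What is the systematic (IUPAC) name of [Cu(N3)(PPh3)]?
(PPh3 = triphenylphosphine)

There is no counter-ion, so the complex is neutral overall.
Ligand charges: 1×triphenylphosphine (neutral), 1×azido (-1 each); total -1. So Cu + (-1) = 0, giving Cu = +1.
Ligands are named alphabetically: azido before triphenylphosphine.

azido(triphenylphosphine)copper(I)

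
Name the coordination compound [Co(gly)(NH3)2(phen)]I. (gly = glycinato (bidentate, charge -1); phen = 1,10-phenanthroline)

The 1 iodide counter-ion carries a total charge of -1, so each complex ion is 1+.
Ligand charges: 1×glycinato (-1 each), 2×ammine (neutral), 1×1,10-phenanthroline (neutral); total -1. So Co + (-1) = 1+, giving Co = +2.
Ligands are named alphabetically: ammine before glycinato before phenanthroline.

diammine(glycinato)(1,10-phenanthroline)cobalt(II) iodide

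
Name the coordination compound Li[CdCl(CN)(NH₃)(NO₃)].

The 1 lithium counter-ion carries a total charge of +1, so each complex ion is 1−.
Ligand charges: 1×nitrato (-1 each), 1×chloro (-1 each), 1×ammine (neutral), 1×cyano (-1 each); total -3. So Cd + (-3) = 1−, giving Cd = +2.
The complex ion is anionic, so cadmium takes the -ate form cadmate(II).

lithium amminechlorocyanonitratocadmate(II)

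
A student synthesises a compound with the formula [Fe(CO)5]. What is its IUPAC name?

There is no counter-ion, so the complex is neutral overall.
Ligand charges: 5×carbonyl (neutral); total 0. So Fe + (0) = 0, giving Fe = 0.

pentacarbonyliron(0)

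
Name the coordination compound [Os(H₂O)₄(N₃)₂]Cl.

The 1 chloride counter-ion carries a total charge of -1, so each complex ion is 1+.
Ligand charges: 2×azido (-1 each), 4×aqua (neutral); total -2. So Os + (-2) = 1+, giving Os = +3.
Ligands are named alphabetically: aqua before azido.

tetraaquadiazidoosmium(III) chloride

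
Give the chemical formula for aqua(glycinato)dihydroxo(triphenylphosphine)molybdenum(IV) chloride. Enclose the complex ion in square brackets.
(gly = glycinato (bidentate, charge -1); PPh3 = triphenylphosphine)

Ligands: 2 hydroxo (OH, -1), 1 glycinato (gly, -1), 1 aqua (H2O, neutral), 1 triphenylphosphine (PPh3, neutral). Ligand charge sum = -3.
With Mo in oxidation state +4, the complex ion is [Mo...]^1+.
Charge balance with chloride (-1) requires 1 complex ion per 1 chloride.

[Mo(gly)(H2O)(OH)2(PPh3)]Cl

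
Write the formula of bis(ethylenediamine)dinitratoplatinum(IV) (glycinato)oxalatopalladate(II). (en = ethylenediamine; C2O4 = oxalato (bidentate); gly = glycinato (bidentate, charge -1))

Cation [Pt…]: ligand charges -2, Pt(IV) ⇒ ion charge 2+.
Anion [Pd…]: ligand charges -3, Pd(II) ⇒ ion charge 1−.
One 2+ cation requires 2 of the 1− anion.

[Pt(en)2(NO3)2][Pd(C2O4)(gly)]2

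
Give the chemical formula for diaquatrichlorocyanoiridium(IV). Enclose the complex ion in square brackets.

Ligands: 2 aqua (H2O, neutral), 1 cyano (CN, -1), 3 chloro (Cl, -1). Ligand charge sum = -4.
With Ir in oxidation state +4, the complex ion is [Ir...].

[IrCl3(CN)(H2O)2]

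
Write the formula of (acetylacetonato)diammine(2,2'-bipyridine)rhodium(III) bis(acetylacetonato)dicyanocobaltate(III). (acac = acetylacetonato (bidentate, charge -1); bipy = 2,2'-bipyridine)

[Rh(acac)(bipy)(NH3)2][Co(acac)2(CN)2]2

Cation [Rh…]: ligand charges -1, Rh(III) ⇒ ion charge 2+.
Anion [Co…]: ligand charges -4, Co(III) ⇒ ion charge 1−.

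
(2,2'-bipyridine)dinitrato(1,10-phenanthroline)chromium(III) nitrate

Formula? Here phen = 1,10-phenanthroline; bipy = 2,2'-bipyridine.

Ligands: 1 1,10-phenanthroline (phen, neutral), 1 2,2'-bipyridine (bipy, neutral), 2 nitrato (NO3, -1). Ligand charge sum = -2.
Charge balance with nitrate (-1) requires 1 complex ion per 1 nitrate.

[Cr(bipy)(NO3)2(phen)]NO3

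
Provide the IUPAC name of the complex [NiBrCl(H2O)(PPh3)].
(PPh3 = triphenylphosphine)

aquabromochloro(triphenylphosphine)nickel(II)

There is no counter-ion, so the complex is neutral overall.
Ligand charges: 1×chloro (-1 each), 1×triphenylphosphine (neutral), 1×bromo (-1 each), 1×aqua (neutral); total -2. So Ni + (-2) = 0, giving Ni = +2.
Ligands are named alphabetically: aqua before bromo before chloro before triphenylphosphine.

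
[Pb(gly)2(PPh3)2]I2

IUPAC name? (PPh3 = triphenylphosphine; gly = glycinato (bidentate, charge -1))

bis(glycinato)bis(triphenylphosphine)lead(IV) iodide

The 2 iodide counter-ions carry a total charge of -2, so each complex ion is 2+.
Ligand charges: 2×triphenylphosphine (neutral), 2×glycinato (-1 each); total -2. So Pb + (-2) = 2+, giving Pb = +4.
Ligands are named alphabetically: glycinato before triphenylphosphine.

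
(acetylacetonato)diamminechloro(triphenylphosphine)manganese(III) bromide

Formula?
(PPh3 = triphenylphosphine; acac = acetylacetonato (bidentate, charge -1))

[Mn(acac)Cl(NH3)2(PPh3)]Br

Ligands: 1 triphenylphosphine (PPh3, neutral), 1 acetylacetonato (acac, -1), 2 ammine (NH3, neutral), 1 chloro (Cl, -1). Ligand charge sum = -2.
With Mn in oxidation state +3, the complex ion is [Mn...]^1+.
Charge balance with bromide (-1) requires 1 complex ion per 1 bromide.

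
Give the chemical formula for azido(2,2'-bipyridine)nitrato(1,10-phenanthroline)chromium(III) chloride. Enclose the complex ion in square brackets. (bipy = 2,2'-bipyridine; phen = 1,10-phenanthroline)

Ligands: 1 2,2'-bipyridine (bipy, neutral), 1 nitrato (NO3, -1), 1 1,10-phenanthroline (phen, neutral), 1 azido (N3, -1). Ligand charge sum = -2.
Charge balance with chloride (-1) requires 1 complex ion per 1 chloride.

[Cr(bipy)(N3)(NO3)(phen)]Cl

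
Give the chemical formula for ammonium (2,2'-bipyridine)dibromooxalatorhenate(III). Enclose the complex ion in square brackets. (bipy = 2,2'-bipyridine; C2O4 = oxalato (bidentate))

NH4[Re(bipy)Br2(C2O4)]

Ligands: 1 2,2'-bipyridine (bipy, neutral), 2 bromo (Br, -1), 1 oxalato (C2O4, -2). Ligand charge sum = -4.
Charge balance with ammonium (+1) requires 1 complex ion per 1 ammonium.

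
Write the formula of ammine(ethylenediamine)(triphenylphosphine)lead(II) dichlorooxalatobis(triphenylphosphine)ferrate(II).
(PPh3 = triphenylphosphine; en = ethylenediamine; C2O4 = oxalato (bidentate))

Cation [Pb…]: ligand charges 0, Pb(II) ⇒ ion charge 2+.
Anion [Fe…]: ligand charges -4, Fe(II) ⇒ ion charge 2−.

[Pb(en)(NH3)(PPh3)][Fe(C2O4)Cl2(PPh3)2]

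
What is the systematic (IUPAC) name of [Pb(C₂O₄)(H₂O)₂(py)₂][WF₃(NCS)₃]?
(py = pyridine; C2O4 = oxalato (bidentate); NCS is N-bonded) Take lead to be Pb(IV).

diaquaoxalatobis(pyridine)lead(IV) trifluorotriisothiocyanatotungstate(IV)

Both ions are complex: the cation is named first with the plain metal name, the anion second with the -ate form; each ion's ligands are alphabetised independently.
Pb is given as +4; the cation's ligand charges sum to -2, so the complex cation is 2+.
A 1:1 salt means the anion carries the equal and opposite charge, 2−.
Anion: ligand charges sum to -6; for the ion to be 2−, W = +4.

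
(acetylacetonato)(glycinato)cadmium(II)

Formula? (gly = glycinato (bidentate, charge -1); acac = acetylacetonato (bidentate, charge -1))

[Cd(acac)(gly)]

Ligands: 1 glycinato (gly, -1), 1 acetylacetonato (acac, -1). Ligand charge sum = -2.
With Cd in oxidation state +2, the complex ion is [Cd...].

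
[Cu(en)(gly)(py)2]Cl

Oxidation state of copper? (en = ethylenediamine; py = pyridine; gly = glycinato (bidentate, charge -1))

+2

1 chloride outside the brackets (-1 each) → the complex ion is 1+.
Ligand charges: 1×en neutral; 2×py neutral; 1×gly = -1; sum -1.
Cu + (-1) = 1+ ⇒ Cu is +2.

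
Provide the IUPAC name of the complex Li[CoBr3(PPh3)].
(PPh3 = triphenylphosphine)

The 1 lithium counter-ion carries a total charge of +1, so each complex ion is 1−.
Ligand charges: 3×bromo (-1 each), 1×triphenylphosphine (neutral); total -3. So Co + (-3) = 1−, giving Co = +2.
Ligands are named alphabetically: bromo before triphenylphosphine.
The complex ion is anionic, so cobalt takes the -ate form cobaltate(II).

lithium tribromo(triphenylphosphine)cobaltate(II)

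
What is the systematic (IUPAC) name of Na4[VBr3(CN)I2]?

sodium tribromocyanodiiodovanadate(II)

The 4 sodium counter-ions carry a total charge of +4, so each complex ion is 4−.
Ligand charges: 3×bromo (-1 each), 2×iodo (-1 each), 1×cyano (-1 each); total -6. So V + (-6) = 4−, giving V = +2.
Ligands are named alphabetically: bromo before cyano before iodo.
The complex ion is anionic, so vanadium takes the -ate form vanadate(II).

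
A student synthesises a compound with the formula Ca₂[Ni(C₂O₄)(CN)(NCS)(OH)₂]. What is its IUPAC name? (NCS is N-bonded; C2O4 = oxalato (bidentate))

calcium cyanodihydroxoisothiocyanatooxalatonickelate(II)

The 2 calcium counter-ions carry a total charge of +4, so each complex ion is 4−.
Ligand charges: 1×cyano (-1 each), 1×isothiocyanato (-1 each), 2×hydroxo (-1 each), 1×oxalato (-2 each); total -6. So Ni + (-6) = 4−, giving Ni = +2.
Ligands are named alphabetically: cyano before hydroxo before isothiocyanato before oxalato.
The complex ion is anionic, so nickel takes the -ate form nickelate(II).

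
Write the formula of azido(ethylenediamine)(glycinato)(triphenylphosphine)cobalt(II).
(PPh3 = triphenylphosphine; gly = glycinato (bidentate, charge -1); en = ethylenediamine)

Ligands: 1 triphenylphosphine (PPh3, neutral), 1 azido (N3, -1), 1 glycinato (gly, -1), 1 ethylenediamine (en, neutral). Ligand charge sum = -2.
With Co in oxidation state +2, the complex ion is [Co...].

[Co(en)(gly)(N3)(PPh3)]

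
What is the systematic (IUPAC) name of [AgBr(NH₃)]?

There is no counter-ion, so the complex is neutral overall.
Ligand charges: 1×ammine (neutral), 1×bromo (-1 each); total -1. So Ag + (-1) = 0, giving Ag = +1.
Ligands are named alphabetically: ammine before bromo.

amminebromosilver(I)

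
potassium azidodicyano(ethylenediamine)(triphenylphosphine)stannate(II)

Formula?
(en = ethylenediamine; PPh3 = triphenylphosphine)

K[Sn(CN)2(en)(N3)(PPh3)]

Ligands: 1 ethylenediamine (en, neutral), 1 azido (N3, -1), 2 cyano (CN, -1), 1 triphenylphosphine (PPh3, neutral). Ligand charge sum = -3.
Charge balance with potassium (+1) requires 1 complex ion per 1 potassium.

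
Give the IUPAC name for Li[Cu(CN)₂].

The 1 lithium counter-ion carries a total charge of +1, so each complex ion is 1−.
Ligand charges: 2×cyano (-1 each); total -2. So Cu + (-2) = 1−, giving Cu = +1.
The complex ion is anionic, so copper takes the -ate form cuprate(I).

lithium dicyanocuprate(I)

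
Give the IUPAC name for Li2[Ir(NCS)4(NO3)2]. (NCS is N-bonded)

lithium tetraisothiocyanatodinitratoiridate(IV)

The 2 lithium counter-ions carry a total charge of +2, so each complex ion is 2−.
Ligand charges: 4×isothiocyanato (-1 each), 2×nitrato (-1 each); total -6. So Ir + (-6) = 2−, giving Ir = +4.
Ligands are named alphabetically: isothiocyanato before nitrato.
The complex ion is anionic, so iridium takes the -ate form iridate(IV).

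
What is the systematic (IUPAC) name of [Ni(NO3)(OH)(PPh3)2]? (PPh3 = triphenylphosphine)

There is no counter-ion, so the complex is neutral overall.
Ligand charges: 1×nitrato (-1 each), 1×hydroxo (-1 each), 2×triphenylphosphine (neutral); total -2. So Ni + (-2) = 0, giving Ni = +2.
Ligands are named alphabetically: hydroxo before nitrato before triphenylphosphine.

hydroxonitratobis(triphenylphosphine)nickel(II)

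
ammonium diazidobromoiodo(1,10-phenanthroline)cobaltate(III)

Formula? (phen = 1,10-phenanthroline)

NH4[CoBrI(N3)2(phen)]

Ligands: 1 iodo (I, -1), 1 bromo (Br, -1), 2 azido (N3, -1), 1 1,10-phenanthroline (phen, neutral). Ligand charge sum = -4.
With Co in oxidation state +3, the complex ion is [Co...]^1−.
Charge balance with ammonium (+1) requires 1 complex ion per 1 ammonium.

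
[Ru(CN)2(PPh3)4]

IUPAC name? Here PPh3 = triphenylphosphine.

dicyanotetrakis(triphenylphosphine)ruthenium(II)

There is no counter-ion, so the complex is neutral overall.
Ligand charges: 2×cyano (-1 each), 4×triphenylphosphine (neutral); total -2. So Ru + (-2) = 0, giving Ru = +2.
Ligands are named alphabetically: cyano before triphenylphosphine.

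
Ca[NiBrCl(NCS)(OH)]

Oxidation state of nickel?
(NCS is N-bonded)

+2

1 calcium outside the brackets (+2 each) → the complex ion is 2−.
Ligand charges: 1×OH = -1; 1×NCS = -1; 1×Cl = -1; 1×Br = -1; sum -4.
Ni + (-4) = 2− ⇒ Ni is +2.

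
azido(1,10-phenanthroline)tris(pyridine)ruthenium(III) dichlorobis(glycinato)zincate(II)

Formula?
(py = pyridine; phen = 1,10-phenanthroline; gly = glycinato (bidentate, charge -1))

Cation [Ru…]: ligand charges -1, Ru(III) ⇒ ion charge 2+.
Anion [Zn…]: ligand charges -4, Zn(II) ⇒ ion charge 2−.

[Ru(N3)(phen)(py)3][ZnCl2(gly)2]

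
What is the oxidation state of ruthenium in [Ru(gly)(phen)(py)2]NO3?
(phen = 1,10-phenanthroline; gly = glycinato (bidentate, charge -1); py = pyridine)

+2

1 nitrate outside the brackets (-1 each) → the complex ion is 1+.
Ligand charges: 1×phen neutral; 1×gly = -1; 2×py neutral; sum -1.
Ru + (-1) = 1+ ⇒ Ru is +2.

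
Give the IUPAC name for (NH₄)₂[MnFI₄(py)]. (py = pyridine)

ammonium fluorotetraiodo(pyridine)manganate(III)

The 2 ammonium counter-ions carry a total charge of +2, so each complex ion is 2−.
Ligand charges: 4×iodo (-1 each), 1×fluoro (-1 each), 1×pyridine (neutral); total -5. So Mn + (-5) = 2−, giving Mn = +3.
The complex ion is anionic, so manganese takes the -ate form manganate(III).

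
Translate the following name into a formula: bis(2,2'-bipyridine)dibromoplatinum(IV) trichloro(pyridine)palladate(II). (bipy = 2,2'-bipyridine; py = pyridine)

Cation [Pt…]: ligand charges -2, Pt(IV) ⇒ ion charge 2+.
Anion [Pd…]: ligand charges -3, Pd(II) ⇒ ion charge 1−.
One 2+ cation requires 2 of the 1− anion.

[Pt(bipy)2Br2][PdCl3(py)]2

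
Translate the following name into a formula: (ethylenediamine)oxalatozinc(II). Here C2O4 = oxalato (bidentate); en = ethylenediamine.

[Zn(C2O4)(en)]

Ligands: 1 oxalato (C2O4, -2), 1 ethylenediamine (en, neutral). Ligand charge sum = -2.
With Zn in oxidation state +2, the complex ion is [Zn...].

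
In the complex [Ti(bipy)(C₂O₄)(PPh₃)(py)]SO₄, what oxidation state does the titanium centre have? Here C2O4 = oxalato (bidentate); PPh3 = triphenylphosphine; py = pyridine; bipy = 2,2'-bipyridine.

1 sulfate outside the brackets (-2 each) → the complex ion is 2+.
Ligand charges: 1×C2O4 = -2; 1×PPh3 neutral; 1×py neutral; 1×bipy neutral; sum -2.
Ti + (-2) = 2+ ⇒ Ti is +4.

+4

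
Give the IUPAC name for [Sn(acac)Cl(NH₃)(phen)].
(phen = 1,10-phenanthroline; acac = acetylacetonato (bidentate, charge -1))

(acetylacetonato)amminechloro(1,10-phenanthroline)tin(II)

There is no counter-ion, so the complex is neutral overall.
Ligand charges: 1×ammine (neutral), 1×chloro (-1 each), 1×1,10-phenanthroline (neutral), 1×acetylacetonato (-1 each); total -2. So Sn + (-2) = 0, giving Sn = +2.
Ligands are named alphabetically: acetylacetonato before ammine before chloro before phenanthroline.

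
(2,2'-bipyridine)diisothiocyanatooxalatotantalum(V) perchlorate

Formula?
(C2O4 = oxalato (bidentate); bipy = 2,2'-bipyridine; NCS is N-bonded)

[Ta(bipy)(C2O4)(NCS)2]ClO4

Ligands: 1 oxalato (C2O4, -2), 1 2,2'-bipyridine (bipy, neutral), 2 isothiocyanato (NCS, -1). Ligand charge sum = -4.
Charge balance with perchlorate (-1) requires 1 complex ion per 1 perchlorate.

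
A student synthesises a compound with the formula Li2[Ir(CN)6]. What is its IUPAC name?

lithium hexacyanoiridate(IV)

The 2 lithium counter-ions carry a total charge of +2, so each complex ion is 2−.
Ligand charges: 6×cyano (-1 each); total -6. So Ir + (-6) = 2−, giving Ir = +4.
The complex ion is anionic, so iridium takes the -ate form iridate(IV).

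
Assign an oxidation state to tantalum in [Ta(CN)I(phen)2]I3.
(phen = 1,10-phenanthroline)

3 iodide outside the brackets (-1 each) → the complex ion is 3+.
Ligand charges: 1×I = -1; 2×phen neutral; 1×CN = -1; sum -2.
Ta + (-2) = 3+ ⇒ Ta is +5.

+5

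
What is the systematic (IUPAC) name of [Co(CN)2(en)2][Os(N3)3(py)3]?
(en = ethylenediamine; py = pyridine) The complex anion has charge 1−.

The complex anion is given as 1−; its ligand charges sum to -3, so Os = +2.
A 1:1 salt means the cation carries the equal and opposite charge, 1+.
Cation: ligand charges sum to -2; for the ion to be 1+, Co = +3.

dicyanobis(ethylenediamine)cobalt(III) triazidotris(pyridine)osmate(II)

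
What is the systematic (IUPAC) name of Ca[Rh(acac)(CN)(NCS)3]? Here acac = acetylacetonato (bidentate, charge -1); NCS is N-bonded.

calcium (acetylacetonato)cyanotriisothiocyanatorhodate(III)

The 1 calcium counter-ion carries a total charge of +2, so each complex ion is 2−.
Ligand charges: 1×acetylacetonato (-1 each), 3×isothiocyanato (-1 each), 1×cyano (-1 each); total -5. So Rh + (-5) = 2−, giving Rh = +3.
The complex ion is anionic, so rhodium takes the -ate form rhodate(III).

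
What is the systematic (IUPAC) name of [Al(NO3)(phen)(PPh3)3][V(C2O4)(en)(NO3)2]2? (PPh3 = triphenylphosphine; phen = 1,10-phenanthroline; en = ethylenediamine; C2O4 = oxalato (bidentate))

Both ions are complex: the cation is named first with the plain metal name, the anion second with the -ate form; each ion's ligands are alphabetised independently.
Aluminium is always +3 in its complexes; the cation's ligand charges sum to -1, so the complex cation is 2+.
With 2 anions per cation, each anion must be 2/2 = 1−.
Anion: ligand charges sum to -4; for the ion to be 1−, V = +3.

nitrato(1,10-phenanthroline)tris(triphenylphosphine)aluminium(III) (ethylenediamine)dinitratooxalatovanadate(III)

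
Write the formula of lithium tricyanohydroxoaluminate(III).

Li[Al(CN)3(OH)]

Ligands: 3 cyano (CN, -1), 1 hydroxo (OH, -1). Ligand charge sum = -4.
Charge balance with lithium (+1) requires 1 complex ion per 1 lithium.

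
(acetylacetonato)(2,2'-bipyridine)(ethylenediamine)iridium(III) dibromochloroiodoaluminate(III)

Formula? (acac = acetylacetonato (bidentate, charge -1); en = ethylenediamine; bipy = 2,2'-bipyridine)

[Ir(acac)(bipy)(en)][AlBr2ClI]2

Cation [Ir…]: ligand charges -1, Ir(III) ⇒ ion charge 2+.
Anion [Al…]: ligand charges -4, Al(III) ⇒ ion charge 1−.
One 2+ cation requires 2 of the 1− anion.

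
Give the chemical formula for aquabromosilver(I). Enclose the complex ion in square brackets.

[AgBr(H2O)]

Ligands: 1 bromo (Br, -1), 1 aqua (H2O, neutral). Ligand charge sum = -1.
With Ag in oxidation state +1, the complex ion is [Ag...].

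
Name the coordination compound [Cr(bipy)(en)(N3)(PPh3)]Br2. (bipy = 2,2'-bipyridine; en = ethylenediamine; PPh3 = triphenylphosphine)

azido(2,2'-bipyridine)(ethylenediamine)(triphenylphosphine)chromium(III) bromide

The 2 bromide counter-ions carry a total charge of -2, so each complex ion is 2+.
Ligand charges: 1×2,2'-bipyridine (neutral), 1×ethylenediamine (neutral), 1×azido (-1 each), 1×triphenylphosphine (neutral); total -1. So Cr + (-1) = 2+, giving Cr = +3.
Ligands are named alphabetically: azido before bipyridine before ethylenediamine before triphenylphosphine.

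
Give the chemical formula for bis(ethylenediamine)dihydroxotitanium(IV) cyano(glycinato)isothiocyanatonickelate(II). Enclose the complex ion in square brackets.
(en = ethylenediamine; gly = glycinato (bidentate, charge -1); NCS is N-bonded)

[Ti(en)2(OH)2][Ni(CN)(gly)(NCS)]2

Cation [Ti…]: ligand charges -2, Ti(IV) ⇒ ion charge 2+.
Anion [Ni…]: ligand charges -3, Ni(II) ⇒ ion charge 1−.
One 2+ cation requires 2 of the 1− anion.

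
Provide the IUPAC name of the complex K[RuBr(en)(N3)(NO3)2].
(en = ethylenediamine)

potassium azidobromo(ethylenediamine)dinitratoruthenate(III)

The 1 potassium counter-ion carries a total charge of +1, so each complex ion is 1−.
Ligand charges: 1×azido (-1 each), 1×bromo (-1 each), 2×nitrato (-1 each), 1×ethylenediamine (neutral); total -4. So Ru + (-4) = 1−, giving Ru = +3.
The complex ion is anionic, so ruthenium takes the -ate form ruthenate(III).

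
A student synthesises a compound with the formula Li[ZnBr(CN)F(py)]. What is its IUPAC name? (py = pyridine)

The 1 lithium counter-ion carries a total charge of +1, so each complex ion is 1−.
Ligand charges: 1×cyano (-1 each), 1×bromo (-1 each), 1×pyridine (neutral), 1×fluoro (-1 each); total -3. So Zn + (-3) = 1−, giving Zn = +2.
Ligands are named alphabetically: bromo before cyano before fluoro before pyridine.
The complex ion is anionic, so zinc takes the -ate form zincate(II).

lithium bromocyanofluoro(pyridine)zincate(II)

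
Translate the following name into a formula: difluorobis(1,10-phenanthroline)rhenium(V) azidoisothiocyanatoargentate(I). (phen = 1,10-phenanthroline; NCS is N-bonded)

Cation [Re…]: ligand charges -2, Re(V) ⇒ ion charge 3+.
Anion [Ag…]: ligand charges -2, Ag(I) ⇒ ion charge 1−.
One 3+ cation requires 3 of the 1− anion.

[ReF2(phen)2][Ag(N3)(NCS)]3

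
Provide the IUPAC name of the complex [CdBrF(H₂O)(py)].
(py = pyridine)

aquabromofluoro(pyridine)cadmium(II)

There is no counter-ion, so the complex is neutral overall.
Ligand charges: 1×aqua (neutral), 1×pyridine (neutral), 1×bromo (-1 each), 1×fluoro (-1 each); total -2. So Cd + (-2) = 0, giving Cd = +2.
Ligands are named alphabetically: aqua before bromo before fluoro before pyridine.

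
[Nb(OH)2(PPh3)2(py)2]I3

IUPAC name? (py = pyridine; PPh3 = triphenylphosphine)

dihydroxobis(pyridine)bis(triphenylphosphine)niobium(V) iodide

The 3 iodide counter-ions carry a total charge of -3, so each complex ion is 3+.
Ligand charges: 2×hydroxo (-1 each), 2×pyridine (neutral), 2×triphenylphosphine (neutral); total -2. So Nb + (-2) = 3+, giving Nb = +5.
Ligands are named alphabetically: hydroxo before pyridine before triphenylphosphine.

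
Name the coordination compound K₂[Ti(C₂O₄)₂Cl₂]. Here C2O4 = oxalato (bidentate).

potassium dichlorodioxalatotitanate(IV)

The 2 potassium counter-ions carry a total charge of +2, so each complex ion is 2−.
Ligand charges: 2×oxalato (-2 each), 2×chloro (-1 each); total -6. So Ti + (-6) = 2−, giving Ti = +4.
Ligands are named alphabetically: chloro before oxalato.
The complex ion is anionic, so titanium takes the -ate form titanate(IV).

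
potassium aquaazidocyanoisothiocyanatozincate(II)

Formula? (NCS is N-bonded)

Ligands: 1 cyano (CN, -1), 1 aqua (H2O, neutral), 1 azido (N3, -1), 1 isothiocyanato (NCS, -1). Ligand charge sum = -3.
With Zn in oxidation state +2, the complex ion is [Zn...]^1−.
Charge balance with potassium (+1) requires 1 complex ion per 1 potassium.

K[Zn(CN)(H2O)(N3)(NCS)]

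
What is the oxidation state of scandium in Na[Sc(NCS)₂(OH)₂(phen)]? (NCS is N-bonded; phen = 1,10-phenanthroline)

+3

1 sodium outside the brackets (+1 each) → the complex ion is 1−.
Ligand charges: 2×OH = -2; 2×NCS = -2; 1×phen neutral; sum -4.
Sc + (-4) = 1− ⇒ Sc is +3.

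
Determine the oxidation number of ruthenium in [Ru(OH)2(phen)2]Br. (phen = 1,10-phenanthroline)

+3

1 bromide outside the brackets (-1 each) → the complex ion is 1+.
Ligand charges: 2×phen neutral; 2×OH = -2; sum -2.
Ru + (-2) = 1+ ⇒ Ru is +3.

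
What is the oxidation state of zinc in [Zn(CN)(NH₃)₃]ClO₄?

1 perchlorate outside the brackets (-1 each) → the complex ion is 1+.
Ligand charges: 1×CN = -1; 3×NH3 neutral; sum -1.
Zn + (-1) = 1+ ⇒ Zn is +2.

+2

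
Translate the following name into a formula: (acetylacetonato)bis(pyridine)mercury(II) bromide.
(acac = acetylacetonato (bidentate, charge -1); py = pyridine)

Ligands: 1 acetylacetonato (acac, -1), 2 pyridine (py, neutral). Ligand charge sum = -1.
With Hg in oxidation state +2, the complex ion is [Hg...]^1+.
Charge balance with bromide (-1) requires 1 complex ion per 1 bromide.

[Hg(acac)(py)2]Br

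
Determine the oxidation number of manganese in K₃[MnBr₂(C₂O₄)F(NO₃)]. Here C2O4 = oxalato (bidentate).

3 potassium outside the brackets (+1 each) → the complex ion is 3−.
Ligand charges: 1×C2O4 = -2; 1×F = -1; 2×Br = -2; 1×NO3 = -1; sum -6.
Mn + (-6) = 3− ⇒ Mn is +3.

+3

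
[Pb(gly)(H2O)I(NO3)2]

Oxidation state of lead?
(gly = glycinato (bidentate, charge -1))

No counter-ion: the bracketed complex is neutral.
Ligand charges: 2×NO3 = -2; 1×gly = -1; 1×I = -1; 1×H2O neutral; sum -4.
Pb + (-4) = 0 ⇒ Pb is +4.

+4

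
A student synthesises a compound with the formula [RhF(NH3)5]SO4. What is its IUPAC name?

pentaamminefluororhodium(III) sulfate

The 1 sulfate counter-ion carries a total charge of -2, so each complex ion is 2+.
Ligand charges: 5×ammine (neutral), 1×fluoro (-1 each); total -1. So Rh + (-1) = 2+, giving Rh = +3.
Ligands are named alphabetically: ammine before fluoro.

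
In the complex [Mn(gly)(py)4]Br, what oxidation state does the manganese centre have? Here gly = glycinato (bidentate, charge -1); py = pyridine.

+2

1 bromide outside the brackets (-1 each) → the complex ion is 1+.
Ligand charges: 1×gly = -1; 4×py neutral; sum -1.
Mn + (-1) = 1+ ⇒ Mn is +2.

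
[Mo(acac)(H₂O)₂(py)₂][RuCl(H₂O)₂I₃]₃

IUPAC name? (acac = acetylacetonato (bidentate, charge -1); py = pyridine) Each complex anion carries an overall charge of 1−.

The complex anion is given as 1−; its ligand charges sum to -4, so Ru = +3.
With 3 anions per cation, the cation must be 3×1 = 3+.
Cation: ligand charges sum to -1; for the ion to be 3+, Mo = +4.

(acetylacetonato)diaquabis(pyridine)molybdenum(IV) diaquachlorotriiodoruthenate(III)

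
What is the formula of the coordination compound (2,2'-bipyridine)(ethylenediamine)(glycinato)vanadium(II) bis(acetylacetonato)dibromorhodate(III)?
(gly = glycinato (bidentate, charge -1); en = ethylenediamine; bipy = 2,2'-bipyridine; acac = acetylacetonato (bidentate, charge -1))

[V(bipy)(en)(gly)][Rh(acac)2Br2]

Cation [V…]: ligand charges -1, V(II) ⇒ ion charge 1+.
Anion [Rh…]: ligand charges -4, Rh(III) ⇒ ion charge 1−.
One 1+ cation balances one 1− anion.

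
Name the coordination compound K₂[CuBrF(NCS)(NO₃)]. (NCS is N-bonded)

The 2 potassium counter-ions carry a total charge of +2, so each complex ion is 2−.
Ligand charges: 1×bromo (-1 each), 1×nitrato (-1 each), 1×fluoro (-1 each), 1×isothiocyanato (-1 each); total -4. So Cu + (-4) = 2−, giving Cu = +2.
Ligands are named alphabetically: bromo before fluoro before isothiocyanato before nitrato.
The complex ion is anionic, so copper takes the -ate form cuprate(II).

potassium bromofluoroisothiocyanatonitratocuprate(II)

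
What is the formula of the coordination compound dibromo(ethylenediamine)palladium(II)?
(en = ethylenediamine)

Ligands: 2 bromo (Br, -1), 1 ethylenediamine (en, neutral). Ligand charge sum = -2.
With Pd in oxidation state +2, the complex ion is [Pd...].

[PdBr2(en)]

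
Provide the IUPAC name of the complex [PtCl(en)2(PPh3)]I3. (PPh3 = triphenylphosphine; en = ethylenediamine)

chlorobis(ethylenediamine)(triphenylphosphine)platinum(IV) iodide

The 3 iodide counter-ions carry a total charge of -3, so each complex ion is 3+.
Ligand charges: 1×triphenylphosphine (neutral), 2×ethylenediamine (neutral), 1×chloro (-1 each); total -1. So Pt + (-1) = 3+, giving Pt = +4.
Ligands are named alphabetically: chloro before ethylenediamine before triphenylphosphine.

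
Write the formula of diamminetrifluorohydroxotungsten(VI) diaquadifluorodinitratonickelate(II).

[WF3(NH3)2(OH)][NiF2(H2O)2(NO3)2]

Cation [W…]: ligand charges -4, W(VI) ⇒ ion charge 2+.
Anion [Ni…]: ligand charges -4, Ni(II) ⇒ ion charge 2−.
One 2+ cation balances one 2− anion.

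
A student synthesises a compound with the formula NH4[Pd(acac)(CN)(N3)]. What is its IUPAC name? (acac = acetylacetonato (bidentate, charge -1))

ammonium (acetylacetonato)azidocyanopalladate(II)

The 1 ammonium counter-ion carries a total charge of +1, so each complex ion is 1−.
Ligand charges: 1×acetylacetonato (-1 each), 1×cyano (-1 each), 1×azido (-1 each); total -3. So Pd + (-3) = 1−, giving Pd = +2.
The complex ion is anionic, so palladium takes the -ate form palladate(II).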